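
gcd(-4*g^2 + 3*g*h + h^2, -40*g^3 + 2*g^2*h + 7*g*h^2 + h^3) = 4*g + h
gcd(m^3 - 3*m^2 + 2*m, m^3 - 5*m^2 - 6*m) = m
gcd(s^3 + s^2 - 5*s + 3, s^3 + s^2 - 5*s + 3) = s^3 + s^2 - 5*s + 3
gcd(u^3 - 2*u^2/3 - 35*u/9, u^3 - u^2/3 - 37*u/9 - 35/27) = u^2 - 2*u/3 - 35/9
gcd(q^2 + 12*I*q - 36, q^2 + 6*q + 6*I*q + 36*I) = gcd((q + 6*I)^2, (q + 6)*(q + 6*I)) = q + 6*I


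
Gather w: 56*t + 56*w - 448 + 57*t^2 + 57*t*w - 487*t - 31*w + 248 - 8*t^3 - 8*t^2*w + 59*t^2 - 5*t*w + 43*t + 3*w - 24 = -8*t^3 + 116*t^2 - 388*t + w*(-8*t^2 + 52*t + 28) - 224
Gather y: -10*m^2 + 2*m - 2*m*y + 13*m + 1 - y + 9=-10*m^2 + 15*m + y*(-2*m - 1) + 10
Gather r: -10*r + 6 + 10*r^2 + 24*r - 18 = 10*r^2 + 14*r - 12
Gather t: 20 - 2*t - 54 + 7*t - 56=5*t - 90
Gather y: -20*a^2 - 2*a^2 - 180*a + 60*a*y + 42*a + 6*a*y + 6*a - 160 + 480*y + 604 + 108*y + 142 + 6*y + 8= -22*a^2 - 132*a + y*(66*a + 594) + 594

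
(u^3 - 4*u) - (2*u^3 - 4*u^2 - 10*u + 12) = -u^3 + 4*u^2 + 6*u - 12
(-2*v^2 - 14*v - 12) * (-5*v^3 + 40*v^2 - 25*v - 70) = 10*v^5 - 10*v^4 - 450*v^3 + 10*v^2 + 1280*v + 840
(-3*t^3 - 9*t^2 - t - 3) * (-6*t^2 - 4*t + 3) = 18*t^5 + 66*t^4 + 33*t^3 - 5*t^2 + 9*t - 9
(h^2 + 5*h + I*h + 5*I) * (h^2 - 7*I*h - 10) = h^4 + 5*h^3 - 6*I*h^3 - 3*h^2 - 30*I*h^2 - 15*h - 10*I*h - 50*I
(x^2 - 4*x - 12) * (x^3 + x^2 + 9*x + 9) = x^5 - 3*x^4 - 7*x^3 - 39*x^2 - 144*x - 108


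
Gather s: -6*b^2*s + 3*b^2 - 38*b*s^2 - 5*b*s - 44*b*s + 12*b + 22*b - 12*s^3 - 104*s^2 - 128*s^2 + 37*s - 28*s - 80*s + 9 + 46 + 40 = 3*b^2 + 34*b - 12*s^3 + s^2*(-38*b - 232) + s*(-6*b^2 - 49*b - 71) + 95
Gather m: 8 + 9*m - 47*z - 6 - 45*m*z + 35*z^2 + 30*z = m*(9 - 45*z) + 35*z^2 - 17*z + 2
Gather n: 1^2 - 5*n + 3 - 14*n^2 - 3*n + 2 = -14*n^2 - 8*n + 6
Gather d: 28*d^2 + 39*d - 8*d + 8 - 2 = 28*d^2 + 31*d + 6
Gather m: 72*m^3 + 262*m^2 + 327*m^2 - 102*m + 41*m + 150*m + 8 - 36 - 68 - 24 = 72*m^3 + 589*m^2 + 89*m - 120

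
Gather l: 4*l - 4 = 4*l - 4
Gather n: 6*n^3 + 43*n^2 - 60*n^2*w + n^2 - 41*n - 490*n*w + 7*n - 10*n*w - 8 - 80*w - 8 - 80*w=6*n^3 + n^2*(44 - 60*w) + n*(-500*w - 34) - 160*w - 16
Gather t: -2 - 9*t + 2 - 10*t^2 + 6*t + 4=-10*t^2 - 3*t + 4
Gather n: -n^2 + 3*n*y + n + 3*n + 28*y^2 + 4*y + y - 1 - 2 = -n^2 + n*(3*y + 4) + 28*y^2 + 5*y - 3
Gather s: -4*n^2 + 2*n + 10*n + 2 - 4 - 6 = -4*n^2 + 12*n - 8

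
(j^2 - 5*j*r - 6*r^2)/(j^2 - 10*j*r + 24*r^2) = (-j - r)/(-j + 4*r)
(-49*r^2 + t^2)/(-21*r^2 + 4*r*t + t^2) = (7*r - t)/(3*r - t)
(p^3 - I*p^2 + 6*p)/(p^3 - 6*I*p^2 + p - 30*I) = p/(p - 5*I)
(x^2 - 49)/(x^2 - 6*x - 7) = (x + 7)/(x + 1)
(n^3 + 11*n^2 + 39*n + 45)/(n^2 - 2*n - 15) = (n^2 + 8*n + 15)/(n - 5)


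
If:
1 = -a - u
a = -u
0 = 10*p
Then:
No Solution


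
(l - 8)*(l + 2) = l^2 - 6*l - 16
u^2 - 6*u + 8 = (u - 4)*(u - 2)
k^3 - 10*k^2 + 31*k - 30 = (k - 5)*(k - 3)*(k - 2)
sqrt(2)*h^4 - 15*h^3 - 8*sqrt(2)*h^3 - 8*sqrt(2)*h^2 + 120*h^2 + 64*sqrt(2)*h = h*(h - 8)*(h - 8*sqrt(2))*(sqrt(2)*h + 1)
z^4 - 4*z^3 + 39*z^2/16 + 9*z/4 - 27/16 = (z - 3)*(z - 1)*(z - 3/4)*(z + 3/4)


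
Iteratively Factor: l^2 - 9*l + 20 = (l - 5)*(l - 4)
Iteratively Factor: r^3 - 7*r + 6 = (r - 2)*(r^2 + 2*r - 3) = (r - 2)*(r + 3)*(r - 1)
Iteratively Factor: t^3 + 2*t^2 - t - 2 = (t + 1)*(t^2 + t - 2) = (t - 1)*(t + 1)*(t + 2)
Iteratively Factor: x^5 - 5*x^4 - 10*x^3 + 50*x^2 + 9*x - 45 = (x - 5)*(x^4 - 10*x^2 + 9) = (x - 5)*(x + 3)*(x^3 - 3*x^2 - x + 3) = (x - 5)*(x + 1)*(x + 3)*(x^2 - 4*x + 3) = (x - 5)*(x - 3)*(x + 1)*(x + 3)*(x - 1)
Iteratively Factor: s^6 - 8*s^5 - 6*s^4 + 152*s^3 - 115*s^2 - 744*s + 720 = (s + 3)*(s^5 - 11*s^4 + 27*s^3 + 71*s^2 - 328*s + 240) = (s - 5)*(s + 3)*(s^4 - 6*s^3 - 3*s^2 + 56*s - 48) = (s - 5)*(s + 3)^2*(s^3 - 9*s^2 + 24*s - 16) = (s - 5)*(s - 4)*(s + 3)^2*(s^2 - 5*s + 4) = (s - 5)*(s - 4)*(s - 1)*(s + 3)^2*(s - 4)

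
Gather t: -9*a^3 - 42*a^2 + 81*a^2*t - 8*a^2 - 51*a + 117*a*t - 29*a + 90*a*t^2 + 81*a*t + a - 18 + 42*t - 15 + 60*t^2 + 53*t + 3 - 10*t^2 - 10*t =-9*a^3 - 50*a^2 - 79*a + t^2*(90*a + 50) + t*(81*a^2 + 198*a + 85) - 30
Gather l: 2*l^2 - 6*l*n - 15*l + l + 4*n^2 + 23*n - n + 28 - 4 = 2*l^2 + l*(-6*n - 14) + 4*n^2 + 22*n + 24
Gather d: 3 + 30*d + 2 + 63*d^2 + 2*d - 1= 63*d^2 + 32*d + 4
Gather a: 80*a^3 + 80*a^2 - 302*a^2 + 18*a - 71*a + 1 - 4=80*a^3 - 222*a^2 - 53*a - 3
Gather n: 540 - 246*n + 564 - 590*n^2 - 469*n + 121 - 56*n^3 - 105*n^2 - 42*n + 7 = -56*n^3 - 695*n^2 - 757*n + 1232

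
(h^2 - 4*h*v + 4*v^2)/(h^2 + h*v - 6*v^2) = (h - 2*v)/(h + 3*v)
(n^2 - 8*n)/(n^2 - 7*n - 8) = n/(n + 1)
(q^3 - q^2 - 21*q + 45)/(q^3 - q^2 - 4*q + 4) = (q^3 - q^2 - 21*q + 45)/(q^3 - q^2 - 4*q + 4)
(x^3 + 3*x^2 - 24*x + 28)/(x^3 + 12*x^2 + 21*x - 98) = (x - 2)/(x + 7)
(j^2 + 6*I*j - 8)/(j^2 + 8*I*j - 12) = (j + 4*I)/(j + 6*I)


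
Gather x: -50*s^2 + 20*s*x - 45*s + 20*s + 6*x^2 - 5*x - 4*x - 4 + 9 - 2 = -50*s^2 - 25*s + 6*x^2 + x*(20*s - 9) + 3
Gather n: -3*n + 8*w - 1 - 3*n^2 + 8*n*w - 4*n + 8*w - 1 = -3*n^2 + n*(8*w - 7) + 16*w - 2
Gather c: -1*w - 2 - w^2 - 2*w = -w^2 - 3*w - 2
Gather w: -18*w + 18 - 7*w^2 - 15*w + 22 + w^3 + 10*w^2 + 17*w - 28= w^3 + 3*w^2 - 16*w + 12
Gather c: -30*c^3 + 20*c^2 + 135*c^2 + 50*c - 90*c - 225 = -30*c^3 + 155*c^2 - 40*c - 225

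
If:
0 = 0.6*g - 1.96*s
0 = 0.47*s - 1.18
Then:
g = 8.20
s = 2.51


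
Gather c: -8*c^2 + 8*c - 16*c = -8*c^2 - 8*c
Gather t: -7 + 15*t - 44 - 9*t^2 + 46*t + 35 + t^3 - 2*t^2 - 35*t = t^3 - 11*t^2 + 26*t - 16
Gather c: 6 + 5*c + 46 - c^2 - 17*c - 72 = -c^2 - 12*c - 20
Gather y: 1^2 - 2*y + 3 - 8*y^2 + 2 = -8*y^2 - 2*y + 6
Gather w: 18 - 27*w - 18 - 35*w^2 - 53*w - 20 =-35*w^2 - 80*w - 20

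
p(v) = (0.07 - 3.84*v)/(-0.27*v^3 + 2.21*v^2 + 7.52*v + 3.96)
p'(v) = (0.07 - 3.84*v)*(0.81*v^2 - 4.42*v - 7.52)/(-0.27*v^3 + 2.21*v^2 + 7.52*v + 3.96)^2 - 3.84/(-0.27*v^3 + 2.21*v^2 + 7.52*v + 3.96)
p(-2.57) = 2.61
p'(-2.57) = 5.27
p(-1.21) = -3.31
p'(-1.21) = 0.41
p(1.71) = -0.30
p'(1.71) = -0.00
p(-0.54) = 3.66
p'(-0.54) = -37.10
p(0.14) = -0.09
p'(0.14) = -0.61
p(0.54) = -0.23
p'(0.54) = -0.18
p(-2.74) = 1.93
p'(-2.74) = 3.04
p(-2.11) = 17.45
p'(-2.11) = 193.49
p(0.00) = 0.02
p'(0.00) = -1.00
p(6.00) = -0.33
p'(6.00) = -0.03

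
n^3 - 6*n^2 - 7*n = n*(n - 7)*(n + 1)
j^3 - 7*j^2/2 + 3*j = j*(j - 2)*(j - 3/2)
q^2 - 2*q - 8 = (q - 4)*(q + 2)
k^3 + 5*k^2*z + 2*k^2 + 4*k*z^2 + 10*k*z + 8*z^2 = (k + 2)*(k + z)*(k + 4*z)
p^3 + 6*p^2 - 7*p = p*(p - 1)*(p + 7)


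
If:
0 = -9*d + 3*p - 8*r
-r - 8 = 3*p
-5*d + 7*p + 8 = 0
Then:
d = -29/9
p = -31/9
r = 7/3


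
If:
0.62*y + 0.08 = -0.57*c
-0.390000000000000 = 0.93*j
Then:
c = -1.08771929824561*y - 0.140350877192982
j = -0.42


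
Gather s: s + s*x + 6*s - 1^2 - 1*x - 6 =s*(x + 7) - x - 7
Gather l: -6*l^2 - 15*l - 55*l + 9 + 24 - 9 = -6*l^2 - 70*l + 24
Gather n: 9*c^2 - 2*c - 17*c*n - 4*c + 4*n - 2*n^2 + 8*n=9*c^2 - 6*c - 2*n^2 + n*(12 - 17*c)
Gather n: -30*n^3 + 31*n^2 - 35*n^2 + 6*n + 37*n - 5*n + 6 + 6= -30*n^3 - 4*n^2 + 38*n + 12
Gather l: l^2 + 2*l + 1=l^2 + 2*l + 1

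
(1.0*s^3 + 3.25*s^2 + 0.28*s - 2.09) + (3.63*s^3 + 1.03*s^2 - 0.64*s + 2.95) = 4.63*s^3 + 4.28*s^2 - 0.36*s + 0.86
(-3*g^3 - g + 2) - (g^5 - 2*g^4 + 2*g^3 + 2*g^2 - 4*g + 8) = -g^5 + 2*g^4 - 5*g^3 - 2*g^2 + 3*g - 6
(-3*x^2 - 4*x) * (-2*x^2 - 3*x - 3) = 6*x^4 + 17*x^3 + 21*x^2 + 12*x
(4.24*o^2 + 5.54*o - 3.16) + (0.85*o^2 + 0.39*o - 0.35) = 5.09*o^2 + 5.93*o - 3.51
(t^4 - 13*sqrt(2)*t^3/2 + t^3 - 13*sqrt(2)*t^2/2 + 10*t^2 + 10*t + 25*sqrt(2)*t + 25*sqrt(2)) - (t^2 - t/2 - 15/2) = t^4 - 13*sqrt(2)*t^3/2 + t^3 - 13*sqrt(2)*t^2/2 + 9*t^2 + 21*t/2 + 25*sqrt(2)*t + 15/2 + 25*sqrt(2)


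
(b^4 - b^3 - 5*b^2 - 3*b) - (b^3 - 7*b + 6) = b^4 - 2*b^3 - 5*b^2 + 4*b - 6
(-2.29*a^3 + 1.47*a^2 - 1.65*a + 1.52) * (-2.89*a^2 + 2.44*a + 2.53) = 6.6181*a^5 - 9.8359*a^4 + 2.5616*a^3 - 4.6997*a^2 - 0.465699999999999*a + 3.8456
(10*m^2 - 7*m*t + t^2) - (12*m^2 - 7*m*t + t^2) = -2*m^2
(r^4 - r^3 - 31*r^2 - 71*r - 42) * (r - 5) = r^5 - 6*r^4 - 26*r^3 + 84*r^2 + 313*r + 210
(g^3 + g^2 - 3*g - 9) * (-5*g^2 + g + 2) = -5*g^5 - 4*g^4 + 18*g^3 + 44*g^2 - 15*g - 18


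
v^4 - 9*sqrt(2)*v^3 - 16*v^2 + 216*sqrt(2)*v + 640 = (v - 8*sqrt(2))*(v - 5*sqrt(2))*(v + 2*sqrt(2))^2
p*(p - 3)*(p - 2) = p^3 - 5*p^2 + 6*p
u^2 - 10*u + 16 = (u - 8)*(u - 2)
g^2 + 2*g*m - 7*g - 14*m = (g - 7)*(g + 2*m)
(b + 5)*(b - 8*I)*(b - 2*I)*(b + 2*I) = b^4 + 5*b^3 - 8*I*b^3 + 4*b^2 - 40*I*b^2 + 20*b - 32*I*b - 160*I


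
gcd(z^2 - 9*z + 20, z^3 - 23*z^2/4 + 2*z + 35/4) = z - 5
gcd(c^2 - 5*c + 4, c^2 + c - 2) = c - 1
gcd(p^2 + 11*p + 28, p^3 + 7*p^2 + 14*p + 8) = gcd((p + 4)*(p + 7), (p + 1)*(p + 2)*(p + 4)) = p + 4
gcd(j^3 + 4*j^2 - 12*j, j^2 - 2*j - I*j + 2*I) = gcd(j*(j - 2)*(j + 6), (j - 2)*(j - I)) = j - 2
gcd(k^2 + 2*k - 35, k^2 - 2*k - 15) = k - 5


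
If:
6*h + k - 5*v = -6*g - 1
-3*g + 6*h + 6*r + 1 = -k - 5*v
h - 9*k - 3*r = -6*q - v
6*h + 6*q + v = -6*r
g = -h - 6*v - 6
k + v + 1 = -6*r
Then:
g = -636/661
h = 117/1322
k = -79/2644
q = 387/5288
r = -51/2644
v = -2259/2644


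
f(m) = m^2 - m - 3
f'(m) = 2*m - 1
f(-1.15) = -0.53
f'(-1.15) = -3.30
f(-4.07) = 17.63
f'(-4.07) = -9.14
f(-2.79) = 7.57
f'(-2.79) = -6.58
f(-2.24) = 4.26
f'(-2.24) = -5.48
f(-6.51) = 45.89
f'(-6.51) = -14.02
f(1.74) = -1.71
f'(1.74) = 2.48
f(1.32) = -2.58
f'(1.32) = 1.64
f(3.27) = 4.42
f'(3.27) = 5.54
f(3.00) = 3.00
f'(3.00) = 5.00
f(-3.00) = 9.00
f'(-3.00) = -7.00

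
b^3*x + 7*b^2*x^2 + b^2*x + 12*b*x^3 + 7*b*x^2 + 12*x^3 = (b + 3*x)*(b + 4*x)*(b*x + x)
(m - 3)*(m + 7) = m^2 + 4*m - 21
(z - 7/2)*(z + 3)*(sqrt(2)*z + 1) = sqrt(2)*z^3 - sqrt(2)*z^2/2 + z^2 - 21*sqrt(2)*z/2 - z/2 - 21/2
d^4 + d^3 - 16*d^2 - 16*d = d*(d - 4)*(d + 1)*(d + 4)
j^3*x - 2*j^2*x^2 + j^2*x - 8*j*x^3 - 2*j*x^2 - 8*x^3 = (j - 4*x)*(j + 2*x)*(j*x + x)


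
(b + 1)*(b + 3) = b^2 + 4*b + 3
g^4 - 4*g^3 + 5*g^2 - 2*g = g*(g - 2)*(g - 1)^2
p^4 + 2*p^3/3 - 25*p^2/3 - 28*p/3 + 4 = (p - 3)*(p - 1/3)*(p + 2)^2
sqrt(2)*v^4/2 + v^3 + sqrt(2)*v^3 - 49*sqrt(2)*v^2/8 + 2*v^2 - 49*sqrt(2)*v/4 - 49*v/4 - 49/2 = (v - 7/2)*(v + 7/2)*(v + sqrt(2))*(sqrt(2)*v/2 + sqrt(2))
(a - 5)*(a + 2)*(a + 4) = a^3 + a^2 - 22*a - 40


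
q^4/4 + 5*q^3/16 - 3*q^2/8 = q^2*(q/4 + 1/2)*(q - 3/4)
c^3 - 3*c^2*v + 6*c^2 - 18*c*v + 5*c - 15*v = (c + 1)*(c + 5)*(c - 3*v)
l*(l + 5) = l^2 + 5*l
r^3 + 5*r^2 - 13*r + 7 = (r - 1)^2*(r + 7)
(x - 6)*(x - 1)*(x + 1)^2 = x^4 - 5*x^3 - 7*x^2 + 5*x + 6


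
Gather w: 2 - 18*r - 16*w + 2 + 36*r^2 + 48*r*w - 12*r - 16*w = 36*r^2 - 30*r + w*(48*r - 32) + 4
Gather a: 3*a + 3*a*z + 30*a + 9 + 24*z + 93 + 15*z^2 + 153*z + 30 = a*(3*z + 33) + 15*z^2 + 177*z + 132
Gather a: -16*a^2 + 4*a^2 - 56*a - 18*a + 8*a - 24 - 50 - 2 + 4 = -12*a^2 - 66*a - 72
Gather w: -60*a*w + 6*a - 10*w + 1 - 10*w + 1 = 6*a + w*(-60*a - 20) + 2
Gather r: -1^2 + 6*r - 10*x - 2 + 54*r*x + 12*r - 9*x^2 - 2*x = r*(54*x + 18) - 9*x^2 - 12*x - 3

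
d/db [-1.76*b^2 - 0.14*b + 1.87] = -3.52*b - 0.14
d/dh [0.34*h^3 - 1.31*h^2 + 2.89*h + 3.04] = 1.02*h^2 - 2.62*h + 2.89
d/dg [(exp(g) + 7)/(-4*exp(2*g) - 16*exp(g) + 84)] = exp(g)/(4*(exp(2*g) - 6*exp(g) + 9))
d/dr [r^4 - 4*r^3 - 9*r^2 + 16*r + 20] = 4*r^3 - 12*r^2 - 18*r + 16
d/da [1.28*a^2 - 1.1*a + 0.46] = 2.56*a - 1.1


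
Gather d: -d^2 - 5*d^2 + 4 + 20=24 - 6*d^2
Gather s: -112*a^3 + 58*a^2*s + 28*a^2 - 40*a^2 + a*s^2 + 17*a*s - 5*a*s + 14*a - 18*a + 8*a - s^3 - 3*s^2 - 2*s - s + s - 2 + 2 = -112*a^3 - 12*a^2 + 4*a - s^3 + s^2*(a - 3) + s*(58*a^2 + 12*a - 2)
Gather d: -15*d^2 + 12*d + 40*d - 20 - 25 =-15*d^2 + 52*d - 45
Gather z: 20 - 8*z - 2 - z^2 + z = -z^2 - 7*z + 18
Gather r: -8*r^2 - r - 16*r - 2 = -8*r^2 - 17*r - 2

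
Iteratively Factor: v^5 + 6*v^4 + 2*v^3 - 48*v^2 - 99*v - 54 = (v - 3)*(v^4 + 9*v^3 + 29*v^2 + 39*v + 18) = (v - 3)*(v + 3)*(v^3 + 6*v^2 + 11*v + 6) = (v - 3)*(v + 1)*(v + 3)*(v^2 + 5*v + 6) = (v - 3)*(v + 1)*(v + 2)*(v + 3)*(v + 3)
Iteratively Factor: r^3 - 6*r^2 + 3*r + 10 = (r - 5)*(r^2 - r - 2) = (r - 5)*(r + 1)*(r - 2)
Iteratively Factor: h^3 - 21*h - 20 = (h + 1)*(h^2 - h - 20) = (h - 5)*(h + 1)*(h + 4)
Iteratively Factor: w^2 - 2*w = (w)*(w - 2)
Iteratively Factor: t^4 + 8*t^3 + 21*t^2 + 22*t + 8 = (t + 2)*(t^3 + 6*t^2 + 9*t + 4) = (t + 2)*(t + 4)*(t^2 + 2*t + 1) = (t + 1)*(t + 2)*(t + 4)*(t + 1)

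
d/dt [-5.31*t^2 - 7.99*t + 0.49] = -10.62*t - 7.99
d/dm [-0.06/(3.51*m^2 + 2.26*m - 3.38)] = (0.4212*m + 0.1356)/(3.51*m^2 + 2.26*m - 3.38)^2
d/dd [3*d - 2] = 3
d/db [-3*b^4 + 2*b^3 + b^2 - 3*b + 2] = -12*b^3 + 6*b^2 + 2*b - 3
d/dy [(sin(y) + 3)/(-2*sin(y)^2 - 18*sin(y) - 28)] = (sin(y)^2 + 6*sin(y) + 13)*cos(y)/(2*(sin(y)^2 + 9*sin(y) + 14)^2)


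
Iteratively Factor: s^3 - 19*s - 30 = (s - 5)*(s^2 + 5*s + 6) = (s - 5)*(s + 3)*(s + 2)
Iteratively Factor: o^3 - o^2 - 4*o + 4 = (o + 2)*(o^2 - 3*o + 2) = (o - 1)*(o + 2)*(o - 2)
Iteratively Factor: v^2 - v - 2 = (v + 1)*(v - 2)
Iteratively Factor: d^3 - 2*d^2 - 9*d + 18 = (d + 3)*(d^2 - 5*d + 6) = (d - 2)*(d + 3)*(d - 3)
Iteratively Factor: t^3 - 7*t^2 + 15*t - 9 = (t - 3)*(t^2 - 4*t + 3) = (t - 3)^2*(t - 1)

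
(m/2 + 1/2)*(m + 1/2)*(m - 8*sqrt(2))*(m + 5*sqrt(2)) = m^4/2 - 3*sqrt(2)*m^3/2 + 3*m^3/4 - 159*m^2/4 - 9*sqrt(2)*m^2/4 - 60*m - 3*sqrt(2)*m/4 - 20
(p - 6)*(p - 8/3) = p^2 - 26*p/3 + 16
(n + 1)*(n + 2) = n^2 + 3*n + 2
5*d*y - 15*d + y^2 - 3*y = (5*d + y)*(y - 3)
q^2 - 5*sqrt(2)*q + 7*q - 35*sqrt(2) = (q + 7)*(q - 5*sqrt(2))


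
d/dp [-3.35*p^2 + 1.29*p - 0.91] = 1.29 - 6.7*p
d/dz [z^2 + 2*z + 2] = 2*z + 2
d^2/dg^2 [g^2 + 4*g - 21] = 2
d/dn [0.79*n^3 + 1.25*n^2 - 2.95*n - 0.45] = 2.37*n^2 + 2.5*n - 2.95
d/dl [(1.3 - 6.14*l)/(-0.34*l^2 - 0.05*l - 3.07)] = (-2.0876*l^2 + 0.884*l + 18.9148)/(0.1156*l^4 + 0.034*l^3 + 2.0901*l^2 + 0.307*l + 9.4249)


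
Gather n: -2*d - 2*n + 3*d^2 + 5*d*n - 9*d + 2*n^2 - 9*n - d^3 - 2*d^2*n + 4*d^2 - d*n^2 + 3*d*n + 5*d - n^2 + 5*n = -d^3 + 7*d^2 - 6*d + n^2*(1 - d) + n*(-2*d^2 + 8*d - 6)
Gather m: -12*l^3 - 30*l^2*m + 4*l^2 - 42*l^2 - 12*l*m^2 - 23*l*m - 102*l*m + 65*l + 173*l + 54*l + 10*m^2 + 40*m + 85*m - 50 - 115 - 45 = -12*l^3 - 38*l^2 + 292*l + m^2*(10 - 12*l) + m*(-30*l^2 - 125*l + 125) - 210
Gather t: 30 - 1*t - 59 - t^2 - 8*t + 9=-t^2 - 9*t - 20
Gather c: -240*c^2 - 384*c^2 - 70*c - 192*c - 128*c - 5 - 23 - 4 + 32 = -624*c^2 - 390*c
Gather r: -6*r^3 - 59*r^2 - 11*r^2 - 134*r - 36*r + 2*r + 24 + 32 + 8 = -6*r^3 - 70*r^2 - 168*r + 64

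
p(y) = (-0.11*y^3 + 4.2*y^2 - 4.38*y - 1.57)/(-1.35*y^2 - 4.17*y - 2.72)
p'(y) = (2.7*y + 4.17)*(-0.11*y^3 + 4.2*y^2 - 4.38*y - 1.57)/(-1.35*y^2 - 4.17*y - 2.72)^2 + (-0.33*y^2 + 8.4*y - 4.38)/(-1.35*y^2 - 4.17*y - 2.72) = (0.1485*y^4 + 0.917399999999999*y^3 - 22.5294*y^2 - 27.087*y + 5.3667)/(1.8225*y^4 + 11.259*y^3 + 24.7329*y^2 + 22.6848*y + 7.3984)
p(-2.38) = -77.15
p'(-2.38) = -334.17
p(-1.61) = 34.04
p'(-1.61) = -50.13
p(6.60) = -1.36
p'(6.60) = -0.08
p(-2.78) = -29.11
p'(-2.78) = -42.81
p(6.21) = -1.32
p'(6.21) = -0.09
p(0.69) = 0.42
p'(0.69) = -0.61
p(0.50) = 0.53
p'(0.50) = -0.52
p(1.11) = 0.16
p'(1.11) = -0.63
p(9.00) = -1.46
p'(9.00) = -0.02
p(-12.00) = -5.75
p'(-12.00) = -0.07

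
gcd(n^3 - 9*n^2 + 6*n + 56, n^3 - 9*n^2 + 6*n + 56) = n^3 - 9*n^2 + 6*n + 56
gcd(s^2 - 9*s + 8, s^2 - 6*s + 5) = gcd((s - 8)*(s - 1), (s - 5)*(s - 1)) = s - 1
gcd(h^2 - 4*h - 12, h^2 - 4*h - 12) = h^2 - 4*h - 12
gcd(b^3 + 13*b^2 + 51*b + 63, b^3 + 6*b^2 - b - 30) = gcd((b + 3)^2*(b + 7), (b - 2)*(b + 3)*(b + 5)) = b + 3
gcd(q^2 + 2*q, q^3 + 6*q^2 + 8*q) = q^2 + 2*q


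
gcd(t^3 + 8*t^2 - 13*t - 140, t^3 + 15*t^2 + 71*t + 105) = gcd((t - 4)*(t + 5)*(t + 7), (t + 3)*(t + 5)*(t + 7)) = t^2 + 12*t + 35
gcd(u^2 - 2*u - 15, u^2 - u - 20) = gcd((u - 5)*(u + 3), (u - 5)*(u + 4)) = u - 5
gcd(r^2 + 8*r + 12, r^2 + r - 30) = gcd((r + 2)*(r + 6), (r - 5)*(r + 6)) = r + 6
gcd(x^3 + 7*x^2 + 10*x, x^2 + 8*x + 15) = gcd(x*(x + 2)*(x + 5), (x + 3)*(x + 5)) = x + 5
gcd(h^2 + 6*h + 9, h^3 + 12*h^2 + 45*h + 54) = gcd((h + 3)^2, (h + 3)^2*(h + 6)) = h^2 + 6*h + 9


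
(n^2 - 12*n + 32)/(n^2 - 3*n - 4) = (n - 8)/(n + 1)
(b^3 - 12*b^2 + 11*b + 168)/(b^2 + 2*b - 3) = (b^2 - 15*b + 56)/(b - 1)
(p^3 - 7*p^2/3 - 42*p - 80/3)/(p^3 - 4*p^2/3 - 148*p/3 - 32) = (p + 5)/(p + 6)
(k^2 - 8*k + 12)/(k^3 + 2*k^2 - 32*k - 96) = (k - 2)/(k^2 + 8*k + 16)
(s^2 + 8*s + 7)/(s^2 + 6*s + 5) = (s + 7)/(s + 5)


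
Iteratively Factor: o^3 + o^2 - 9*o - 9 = (o - 3)*(o^2 + 4*o + 3) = (o - 3)*(o + 3)*(o + 1)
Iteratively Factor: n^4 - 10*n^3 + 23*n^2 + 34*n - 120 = (n - 5)*(n^3 - 5*n^2 - 2*n + 24) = (n - 5)*(n - 3)*(n^2 - 2*n - 8) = (n - 5)*(n - 4)*(n - 3)*(n + 2)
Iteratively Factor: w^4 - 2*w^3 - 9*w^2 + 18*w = (w - 3)*(w^3 + w^2 - 6*w) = w*(w - 3)*(w^2 + w - 6) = w*(w - 3)*(w + 3)*(w - 2)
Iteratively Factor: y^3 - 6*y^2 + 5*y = (y - 1)*(y^2 - 5*y) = (y - 5)*(y - 1)*(y)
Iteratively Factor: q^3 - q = (q - 1)*(q^2 + q) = (q - 1)*(q + 1)*(q)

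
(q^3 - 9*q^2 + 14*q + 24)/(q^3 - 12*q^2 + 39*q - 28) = (q^2 - 5*q - 6)/(q^2 - 8*q + 7)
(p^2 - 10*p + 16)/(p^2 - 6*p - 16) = (p - 2)/(p + 2)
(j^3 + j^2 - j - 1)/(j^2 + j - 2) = (j^2 + 2*j + 1)/(j + 2)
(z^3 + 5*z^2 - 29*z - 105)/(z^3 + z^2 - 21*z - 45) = (z + 7)/(z + 3)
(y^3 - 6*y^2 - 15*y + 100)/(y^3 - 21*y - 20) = (y - 5)/(y + 1)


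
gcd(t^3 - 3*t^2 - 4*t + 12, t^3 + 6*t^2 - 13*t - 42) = t^2 - t - 6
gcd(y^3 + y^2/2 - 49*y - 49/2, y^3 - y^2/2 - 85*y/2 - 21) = y^2 - 13*y/2 - 7/2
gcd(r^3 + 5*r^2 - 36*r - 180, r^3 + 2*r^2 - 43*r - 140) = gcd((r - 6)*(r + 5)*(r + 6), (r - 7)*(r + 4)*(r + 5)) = r + 5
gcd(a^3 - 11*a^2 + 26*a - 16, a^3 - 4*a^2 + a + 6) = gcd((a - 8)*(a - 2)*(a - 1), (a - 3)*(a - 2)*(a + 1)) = a - 2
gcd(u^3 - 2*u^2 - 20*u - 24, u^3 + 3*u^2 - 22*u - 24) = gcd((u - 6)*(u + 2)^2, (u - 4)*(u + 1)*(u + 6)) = 1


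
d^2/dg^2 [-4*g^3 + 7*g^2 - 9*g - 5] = 14 - 24*g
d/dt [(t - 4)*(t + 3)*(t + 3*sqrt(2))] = 3*t^2 - 2*t + 6*sqrt(2)*t - 12 - 3*sqrt(2)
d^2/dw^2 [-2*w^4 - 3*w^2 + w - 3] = -24*w^2 - 6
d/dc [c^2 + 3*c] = 2*c + 3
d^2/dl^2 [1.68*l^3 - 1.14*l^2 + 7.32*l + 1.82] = 10.08*l - 2.28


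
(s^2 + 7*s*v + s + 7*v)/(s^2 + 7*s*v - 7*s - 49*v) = (s + 1)/(s - 7)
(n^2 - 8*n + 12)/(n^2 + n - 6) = (n - 6)/(n + 3)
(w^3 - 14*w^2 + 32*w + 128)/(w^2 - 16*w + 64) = w + 2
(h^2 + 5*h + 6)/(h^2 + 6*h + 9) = (h + 2)/(h + 3)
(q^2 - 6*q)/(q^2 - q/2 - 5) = 2*q*(6 - q)/(-2*q^2 + q + 10)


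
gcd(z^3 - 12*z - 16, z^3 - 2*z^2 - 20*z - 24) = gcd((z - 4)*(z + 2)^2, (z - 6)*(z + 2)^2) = z^2 + 4*z + 4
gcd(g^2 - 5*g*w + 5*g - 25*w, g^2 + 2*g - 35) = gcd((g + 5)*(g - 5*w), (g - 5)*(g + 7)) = 1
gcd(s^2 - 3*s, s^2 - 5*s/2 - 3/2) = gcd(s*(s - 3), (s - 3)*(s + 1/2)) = s - 3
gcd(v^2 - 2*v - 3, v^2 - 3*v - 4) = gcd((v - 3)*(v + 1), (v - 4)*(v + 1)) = v + 1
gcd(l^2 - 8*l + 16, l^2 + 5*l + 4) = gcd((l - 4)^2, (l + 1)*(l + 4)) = 1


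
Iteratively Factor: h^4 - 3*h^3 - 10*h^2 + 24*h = (h - 2)*(h^3 - h^2 - 12*h) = h*(h - 2)*(h^2 - h - 12) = h*(h - 4)*(h - 2)*(h + 3)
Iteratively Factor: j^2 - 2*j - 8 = (j + 2)*(j - 4)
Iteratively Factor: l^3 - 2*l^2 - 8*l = (l - 4)*(l^2 + 2*l) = (l - 4)*(l + 2)*(l)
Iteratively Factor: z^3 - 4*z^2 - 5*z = (z)*(z^2 - 4*z - 5) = z*(z + 1)*(z - 5)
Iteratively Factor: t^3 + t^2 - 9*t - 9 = (t - 3)*(t^2 + 4*t + 3) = (t - 3)*(t + 3)*(t + 1)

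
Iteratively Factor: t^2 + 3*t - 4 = (t - 1)*(t + 4)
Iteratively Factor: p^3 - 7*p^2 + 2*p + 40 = (p - 4)*(p^2 - 3*p - 10) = (p - 5)*(p - 4)*(p + 2)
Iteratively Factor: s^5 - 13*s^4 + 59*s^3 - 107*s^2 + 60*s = (s - 3)*(s^4 - 10*s^3 + 29*s^2 - 20*s) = (s - 5)*(s - 3)*(s^3 - 5*s^2 + 4*s) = (s - 5)*(s - 3)*(s - 1)*(s^2 - 4*s) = s*(s - 5)*(s - 3)*(s - 1)*(s - 4)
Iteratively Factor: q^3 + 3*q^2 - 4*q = (q + 4)*(q^2 - q) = q*(q + 4)*(q - 1)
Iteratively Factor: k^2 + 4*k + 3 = (k + 1)*(k + 3)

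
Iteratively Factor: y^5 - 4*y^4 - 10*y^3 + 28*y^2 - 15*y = (y - 1)*(y^4 - 3*y^3 - 13*y^2 + 15*y) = y*(y - 1)*(y^3 - 3*y^2 - 13*y + 15) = y*(y - 1)*(y + 3)*(y^2 - 6*y + 5) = y*(y - 5)*(y - 1)*(y + 3)*(y - 1)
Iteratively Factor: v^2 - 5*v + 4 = (v - 1)*(v - 4)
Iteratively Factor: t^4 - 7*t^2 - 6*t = (t + 1)*(t^3 - t^2 - 6*t) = (t + 1)*(t + 2)*(t^2 - 3*t) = (t - 3)*(t + 1)*(t + 2)*(t)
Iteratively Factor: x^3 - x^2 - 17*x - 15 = (x + 1)*(x^2 - 2*x - 15) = (x + 1)*(x + 3)*(x - 5)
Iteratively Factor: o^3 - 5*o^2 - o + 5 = (o - 5)*(o^2 - 1) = (o - 5)*(o + 1)*(o - 1)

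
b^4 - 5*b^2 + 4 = (b - 2)*(b - 1)*(b + 1)*(b + 2)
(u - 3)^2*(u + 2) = u^3 - 4*u^2 - 3*u + 18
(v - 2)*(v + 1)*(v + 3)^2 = v^4 + 5*v^3 + v^2 - 21*v - 18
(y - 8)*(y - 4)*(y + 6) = y^3 - 6*y^2 - 40*y + 192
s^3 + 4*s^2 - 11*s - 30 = (s - 3)*(s + 2)*(s + 5)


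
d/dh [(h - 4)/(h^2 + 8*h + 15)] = (h^2 + 8*h - 2*(h - 4)*(h + 4) + 15)/(h^2 + 8*h + 15)^2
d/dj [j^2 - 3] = 2*j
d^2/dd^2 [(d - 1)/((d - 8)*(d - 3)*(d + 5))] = 2*(3*d^5 - 24*d^4 + 115*d^3 - 735*d^2 + 1962*d + 2039)/(d^9 - 18*d^8 + 15*d^7 + 1260*d^6 - 4785*d^5 - 26658*d^4 + 147329*d^3 + 86760*d^2 - 1339200*d + 1728000)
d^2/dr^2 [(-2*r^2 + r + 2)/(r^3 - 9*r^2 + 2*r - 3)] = 2*(-2*r^6 + 3*r^5 - 3*r^4 - 143*r^3 + 678*r^2 - 171*r - 58)/(r^9 - 27*r^8 + 249*r^7 - 846*r^6 + 660*r^5 - 873*r^4 + 359*r^3 - 279*r^2 + 54*r - 27)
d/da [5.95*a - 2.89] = 5.95000000000000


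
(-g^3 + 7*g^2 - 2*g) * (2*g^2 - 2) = -2*g^5 + 14*g^4 - 2*g^3 - 14*g^2 + 4*g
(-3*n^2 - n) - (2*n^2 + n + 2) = -5*n^2 - 2*n - 2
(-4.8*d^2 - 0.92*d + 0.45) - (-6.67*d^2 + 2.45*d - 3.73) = 1.87*d^2 - 3.37*d + 4.18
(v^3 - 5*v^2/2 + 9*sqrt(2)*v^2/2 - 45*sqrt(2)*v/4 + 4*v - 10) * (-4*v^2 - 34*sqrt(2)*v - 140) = -4*v^5 - 52*sqrt(2)*v^4 + 10*v^4 - 462*v^3 + 130*sqrt(2)*v^3 - 766*sqrt(2)*v^2 + 1155*v^2 - 560*v + 1915*sqrt(2)*v + 1400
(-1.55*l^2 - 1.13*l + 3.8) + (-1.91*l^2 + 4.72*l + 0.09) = -3.46*l^2 + 3.59*l + 3.89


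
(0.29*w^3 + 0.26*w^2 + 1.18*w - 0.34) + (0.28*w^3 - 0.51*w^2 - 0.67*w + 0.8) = 0.57*w^3 - 0.25*w^2 + 0.51*w + 0.46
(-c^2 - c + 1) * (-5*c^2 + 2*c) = 5*c^4 + 3*c^3 - 7*c^2 + 2*c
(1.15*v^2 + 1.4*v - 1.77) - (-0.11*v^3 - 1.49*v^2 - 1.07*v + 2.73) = 0.11*v^3 + 2.64*v^2 + 2.47*v - 4.5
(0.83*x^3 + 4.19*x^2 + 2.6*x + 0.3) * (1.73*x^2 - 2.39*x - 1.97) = 1.4359*x^5 + 5.265*x^4 - 7.1512*x^3 - 13.9493*x^2 - 5.839*x - 0.591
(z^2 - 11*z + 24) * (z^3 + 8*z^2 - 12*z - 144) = z^5 - 3*z^4 - 76*z^3 + 180*z^2 + 1296*z - 3456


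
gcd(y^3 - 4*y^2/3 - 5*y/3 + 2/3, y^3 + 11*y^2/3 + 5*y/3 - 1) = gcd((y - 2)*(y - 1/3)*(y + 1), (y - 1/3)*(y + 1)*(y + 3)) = y^2 + 2*y/3 - 1/3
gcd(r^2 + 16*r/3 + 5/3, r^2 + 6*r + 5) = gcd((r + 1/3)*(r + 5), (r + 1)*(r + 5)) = r + 5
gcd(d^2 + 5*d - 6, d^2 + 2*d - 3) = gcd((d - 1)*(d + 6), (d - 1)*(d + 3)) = d - 1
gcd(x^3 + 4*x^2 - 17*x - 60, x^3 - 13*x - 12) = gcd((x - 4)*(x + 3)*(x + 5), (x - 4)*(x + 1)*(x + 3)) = x^2 - x - 12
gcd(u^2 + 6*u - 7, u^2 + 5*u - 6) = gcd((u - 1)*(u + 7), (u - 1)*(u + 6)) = u - 1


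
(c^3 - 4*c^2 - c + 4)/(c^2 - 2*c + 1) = (c^2 - 3*c - 4)/(c - 1)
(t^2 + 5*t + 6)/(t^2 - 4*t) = (t^2 + 5*t + 6)/(t*(t - 4))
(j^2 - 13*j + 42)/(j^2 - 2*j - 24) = (j - 7)/(j + 4)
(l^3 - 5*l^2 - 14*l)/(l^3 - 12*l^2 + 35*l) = (l + 2)/(l - 5)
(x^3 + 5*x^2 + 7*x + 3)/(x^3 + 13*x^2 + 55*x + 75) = (x^2 + 2*x + 1)/(x^2 + 10*x + 25)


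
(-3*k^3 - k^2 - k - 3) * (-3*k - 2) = 9*k^4 + 9*k^3 + 5*k^2 + 11*k + 6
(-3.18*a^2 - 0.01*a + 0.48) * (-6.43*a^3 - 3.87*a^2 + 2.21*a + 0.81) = 20.4474*a^5 + 12.3709*a^4 - 10.0755*a^3 - 4.4555*a^2 + 1.0527*a + 0.3888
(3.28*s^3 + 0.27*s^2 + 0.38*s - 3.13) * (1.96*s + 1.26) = 6.4288*s^4 + 4.662*s^3 + 1.085*s^2 - 5.656*s - 3.9438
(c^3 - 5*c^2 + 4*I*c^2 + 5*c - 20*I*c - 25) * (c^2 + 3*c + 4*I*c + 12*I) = c^5 - 2*c^4 + 8*I*c^4 - 26*c^3 - 16*I*c^3 + 22*c^2 - 100*I*c^2 + 165*c - 40*I*c - 300*I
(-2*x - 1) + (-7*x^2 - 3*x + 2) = -7*x^2 - 5*x + 1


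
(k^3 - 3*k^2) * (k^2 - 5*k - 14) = k^5 - 8*k^4 + k^3 + 42*k^2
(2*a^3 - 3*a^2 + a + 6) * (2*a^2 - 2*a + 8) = 4*a^5 - 10*a^4 + 24*a^3 - 14*a^2 - 4*a + 48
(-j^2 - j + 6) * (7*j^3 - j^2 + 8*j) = -7*j^5 - 6*j^4 + 35*j^3 - 14*j^2 + 48*j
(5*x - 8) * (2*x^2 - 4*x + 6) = 10*x^3 - 36*x^2 + 62*x - 48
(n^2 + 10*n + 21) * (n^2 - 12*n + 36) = n^4 - 2*n^3 - 63*n^2 + 108*n + 756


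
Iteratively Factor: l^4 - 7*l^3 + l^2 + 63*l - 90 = (l - 3)*(l^3 - 4*l^2 - 11*l + 30) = (l - 5)*(l - 3)*(l^2 + l - 6) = (l - 5)*(l - 3)*(l - 2)*(l + 3)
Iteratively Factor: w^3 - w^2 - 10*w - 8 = (w - 4)*(w^2 + 3*w + 2) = (w - 4)*(w + 1)*(w + 2)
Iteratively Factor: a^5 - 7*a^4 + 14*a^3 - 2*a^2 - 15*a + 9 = (a - 1)*(a^4 - 6*a^3 + 8*a^2 + 6*a - 9) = (a - 1)*(a + 1)*(a^3 - 7*a^2 + 15*a - 9) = (a - 3)*(a - 1)*(a + 1)*(a^2 - 4*a + 3) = (a - 3)*(a - 1)^2*(a + 1)*(a - 3)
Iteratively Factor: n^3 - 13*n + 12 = (n - 3)*(n^2 + 3*n - 4) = (n - 3)*(n - 1)*(n + 4)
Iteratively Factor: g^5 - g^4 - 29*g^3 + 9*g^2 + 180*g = (g + 3)*(g^4 - 4*g^3 - 17*g^2 + 60*g) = g*(g + 3)*(g^3 - 4*g^2 - 17*g + 60) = g*(g - 5)*(g + 3)*(g^2 + g - 12) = g*(g - 5)*(g - 3)*(g + 3)*(g + 4)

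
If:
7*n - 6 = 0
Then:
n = 6/7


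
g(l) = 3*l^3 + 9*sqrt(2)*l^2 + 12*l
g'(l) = 9*l^2 + 18*sqrt(2)*l + 12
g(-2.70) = 1.34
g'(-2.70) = 8.88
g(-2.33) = 3.19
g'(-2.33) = 1.55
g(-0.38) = -2.89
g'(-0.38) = 3.63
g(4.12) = 475.29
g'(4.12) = 269.65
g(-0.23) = -2.12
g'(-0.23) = 6.62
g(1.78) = 78.61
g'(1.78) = 85.83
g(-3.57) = -17.12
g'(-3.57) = 35.83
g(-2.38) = 3.09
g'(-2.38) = 2.39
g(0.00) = 0.00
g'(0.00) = 12.00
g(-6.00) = -261.79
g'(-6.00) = 183.26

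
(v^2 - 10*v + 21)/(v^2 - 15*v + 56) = (v - 3)/(v - 8)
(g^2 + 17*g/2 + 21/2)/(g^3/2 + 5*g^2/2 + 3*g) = (2*g^2 + 17*g + 21)/(g*(g^2 + 5*g + 6))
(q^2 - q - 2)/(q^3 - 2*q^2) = (q + 1)/q^2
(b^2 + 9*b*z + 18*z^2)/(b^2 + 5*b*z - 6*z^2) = (-b - 3*z)/(-b + z)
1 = 1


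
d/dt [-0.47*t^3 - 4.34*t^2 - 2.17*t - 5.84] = -1.41*t^2 - 8.68*t - 2.17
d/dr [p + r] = 1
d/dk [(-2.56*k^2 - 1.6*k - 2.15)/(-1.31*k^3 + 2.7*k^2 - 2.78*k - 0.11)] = (-3.3536*k^4 - 4.192*k^3 + 2.9873*k^2 + 12.1732*k - 5.801)/(1.7161*k^6 - 7.074*k^5 + 14.5736*k^4 - 14.7238*k^3 + 7.1344*k^2 + 0.6116*k + 0.0121)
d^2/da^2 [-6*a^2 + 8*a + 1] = -12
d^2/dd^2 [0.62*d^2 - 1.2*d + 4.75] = 1.24000000000000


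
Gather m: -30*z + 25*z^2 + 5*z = 25*z^2 - 25*z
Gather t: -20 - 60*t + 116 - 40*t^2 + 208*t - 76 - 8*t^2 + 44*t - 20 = -48*t^2 + 192*t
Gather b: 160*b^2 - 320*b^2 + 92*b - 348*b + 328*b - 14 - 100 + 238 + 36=-160*b^2 + 72*b + 160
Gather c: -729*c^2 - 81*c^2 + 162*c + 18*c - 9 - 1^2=-810*c^2 + 180*c - 10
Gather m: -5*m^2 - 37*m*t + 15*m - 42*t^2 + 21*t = -5*m^2 + m*(15 - 37*t) - 42*t^2 + 21*t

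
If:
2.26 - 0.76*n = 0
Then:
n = 2.97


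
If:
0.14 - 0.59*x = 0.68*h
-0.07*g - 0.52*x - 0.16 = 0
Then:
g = -7.42857142857143*x - 2.28571428571429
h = 0.205882352941176 - 0.867647058823529*x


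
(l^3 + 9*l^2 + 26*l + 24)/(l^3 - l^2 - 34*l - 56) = (l + 3)/(l - 7)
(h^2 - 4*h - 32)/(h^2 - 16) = (h - 8)/(h - 4)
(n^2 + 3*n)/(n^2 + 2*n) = (n + 3)/(n + 2)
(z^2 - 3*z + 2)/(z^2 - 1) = (z - 2)/(z + 1)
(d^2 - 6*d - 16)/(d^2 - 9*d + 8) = (d + 2)/(d - 1)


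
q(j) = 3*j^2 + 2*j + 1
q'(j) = 6*j + 2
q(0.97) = 5.76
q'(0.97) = 7.82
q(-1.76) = 6.77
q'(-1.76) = -8.56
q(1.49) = 10.64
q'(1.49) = 10.94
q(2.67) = 27.73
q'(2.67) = 18.02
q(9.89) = 314.22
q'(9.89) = 61.34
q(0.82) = 4.66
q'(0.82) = 6.92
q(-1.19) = 2.87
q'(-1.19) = -5.14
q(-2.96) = 21.36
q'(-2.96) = -15.76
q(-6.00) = 97.00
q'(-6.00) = -34.00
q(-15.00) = 646.00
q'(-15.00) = -88.00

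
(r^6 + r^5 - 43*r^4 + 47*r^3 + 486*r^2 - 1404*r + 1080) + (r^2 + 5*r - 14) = r^6 + r^5 - 43*r^4 + 47*r^3 + 487*r^2 - 1399*r + 1066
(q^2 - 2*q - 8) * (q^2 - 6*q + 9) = q^4 - 8*q^3 + 13*q^2 + 30*q - 72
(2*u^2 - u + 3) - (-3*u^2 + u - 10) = 5*u^2 - 2*u + 13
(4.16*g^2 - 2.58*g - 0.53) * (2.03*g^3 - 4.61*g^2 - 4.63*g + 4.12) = 8.4448*g^5 - 24.415*g^4 - 8.4429*g^3 + 31.5279*g^2 - 8.1757*g - 2.1836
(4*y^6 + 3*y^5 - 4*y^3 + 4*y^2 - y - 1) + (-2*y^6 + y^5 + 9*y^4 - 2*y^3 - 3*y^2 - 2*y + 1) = 2*y^6 + 4*y^5 + 9*y^4 - 6*y^3 + y^2 - 3*y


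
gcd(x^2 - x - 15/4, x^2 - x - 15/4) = x^2 - x - 15/4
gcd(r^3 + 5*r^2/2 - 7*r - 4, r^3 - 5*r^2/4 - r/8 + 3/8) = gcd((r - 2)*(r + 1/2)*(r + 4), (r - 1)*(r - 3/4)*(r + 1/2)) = r + 1/2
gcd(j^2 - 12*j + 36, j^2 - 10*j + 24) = j - 6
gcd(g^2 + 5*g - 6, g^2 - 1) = g - 1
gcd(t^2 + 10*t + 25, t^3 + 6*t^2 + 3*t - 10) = t + 5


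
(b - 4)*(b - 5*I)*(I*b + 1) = I*b^3 + 6*b^2 - 4*I*b^2 - 24*b - 5*I*b + 20*I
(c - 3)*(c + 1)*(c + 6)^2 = c^4 + 10*c^3 + 9*c^2 - 108*c - 108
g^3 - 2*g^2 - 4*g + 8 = (g - 2)^2*(g + 2)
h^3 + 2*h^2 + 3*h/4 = h*(h + 1/2)*(h + 3/2)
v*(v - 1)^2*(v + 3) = v^4 + v^3 - 5*v^2 + 3*v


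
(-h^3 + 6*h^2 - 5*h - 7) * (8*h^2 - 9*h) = -8*h^5 + 57*h^4 - 94*h^3 - 11*h^2 + 63*h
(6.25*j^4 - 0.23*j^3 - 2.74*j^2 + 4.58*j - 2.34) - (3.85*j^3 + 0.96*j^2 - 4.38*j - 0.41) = 6.25*j^4 - 4.08*j^3 - 3.7*j^2 + 8.96*j - 1.93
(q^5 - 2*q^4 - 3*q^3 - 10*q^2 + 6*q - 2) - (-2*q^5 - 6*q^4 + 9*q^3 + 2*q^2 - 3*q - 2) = 3*q^5 + 4*q^4 - 12*q^3 - 12*q^2 + 9*q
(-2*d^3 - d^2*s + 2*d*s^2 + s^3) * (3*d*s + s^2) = -6*d^4*s - 5*d^3*s^2 + 5*d^2*s^3 + 5*d*s^4 + s^5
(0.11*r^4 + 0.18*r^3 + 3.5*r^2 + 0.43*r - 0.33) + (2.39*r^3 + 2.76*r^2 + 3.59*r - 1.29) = 0.11*r^4 + 2.57*r^3 + 6.26*r^2 + 4.02*r - 1.62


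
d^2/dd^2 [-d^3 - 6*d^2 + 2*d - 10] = -6*d - 12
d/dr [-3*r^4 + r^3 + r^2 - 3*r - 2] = -12*r^3 + 3*r^2 + 2*r - 3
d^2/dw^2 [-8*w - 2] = 0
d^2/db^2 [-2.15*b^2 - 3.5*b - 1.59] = -4.30000000000000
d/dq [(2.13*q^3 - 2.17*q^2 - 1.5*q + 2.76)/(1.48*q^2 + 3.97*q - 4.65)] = (3.1524*q^4 + 16.9122*q^3 - 36.1084*q^2 + 12.0114*q - 3.9822)/(2.1904*q^4 + 11.7512*q^3 + 1.9969*q^2 - 36.921*q + 21.6225)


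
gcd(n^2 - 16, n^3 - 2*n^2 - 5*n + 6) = 1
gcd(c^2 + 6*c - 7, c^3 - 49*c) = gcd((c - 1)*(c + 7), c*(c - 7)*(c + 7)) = c + 7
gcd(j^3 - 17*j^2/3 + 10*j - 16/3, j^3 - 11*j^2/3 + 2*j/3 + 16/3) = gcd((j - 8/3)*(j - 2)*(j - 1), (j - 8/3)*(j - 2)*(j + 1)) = j^2 - 14*j/3 + 16/3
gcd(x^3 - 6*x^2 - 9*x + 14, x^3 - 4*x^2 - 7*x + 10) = x^2 + x - 2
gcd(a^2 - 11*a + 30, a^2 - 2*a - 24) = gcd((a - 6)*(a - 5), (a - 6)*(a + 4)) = a - 6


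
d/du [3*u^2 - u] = 6*u - 1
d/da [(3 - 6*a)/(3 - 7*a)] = 3/(7*a - 3)^2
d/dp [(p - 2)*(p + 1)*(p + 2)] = 3*p^2 + 2*p - 4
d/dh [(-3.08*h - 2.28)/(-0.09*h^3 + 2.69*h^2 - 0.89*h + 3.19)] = (-0.5544*h^3 + 7.6696*h^2 + 12.2664*h - 11.8544)/(0.0081*h^6 - 0.4842*h^5 + 7.3963*h^4 - 5.3624*h^3 + 17.9543*h^2 - 5.6782*h + 10.1761)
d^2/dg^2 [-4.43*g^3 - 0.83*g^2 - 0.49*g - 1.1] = -26.58*g - 1.66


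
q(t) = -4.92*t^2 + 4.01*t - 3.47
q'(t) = 4.01 - 9.84*t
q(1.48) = -8.31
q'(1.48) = -10.55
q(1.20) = -5.74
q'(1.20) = -7.80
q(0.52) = -2.72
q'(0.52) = -1.11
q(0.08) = -3.18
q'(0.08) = 3.22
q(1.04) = -4.62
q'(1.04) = -6.22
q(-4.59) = -125.53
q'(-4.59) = 49.18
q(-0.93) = -11.45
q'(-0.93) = 13.16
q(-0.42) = -6.02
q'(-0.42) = 8.14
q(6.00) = -156.53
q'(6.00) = -55.03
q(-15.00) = -1170.62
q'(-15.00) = 151.61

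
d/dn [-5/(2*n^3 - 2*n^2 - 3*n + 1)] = 5*(6*n^2 - 4*n - 3)/(2*n^3 - 2*n^2 - 3*n + 1)^2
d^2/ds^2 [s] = 0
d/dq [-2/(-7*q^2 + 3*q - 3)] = 2*(3 - 14*q)/(7*q^2 - 3*q + 3)^2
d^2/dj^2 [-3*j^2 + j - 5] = -6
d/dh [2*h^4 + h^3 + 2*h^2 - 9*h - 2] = 8*h^3 + 3*h^2 + 4*h - 9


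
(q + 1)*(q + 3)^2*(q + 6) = q^4 + 13*q^3 + 57*q^2 + 99*q + 54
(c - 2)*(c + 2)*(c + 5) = c^3 + 5*c^2 - 4*c - 20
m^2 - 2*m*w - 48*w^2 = (m - 8*w)*(m + 6*w)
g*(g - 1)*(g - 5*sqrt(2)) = g^3 - 5*sqrt(2)*g^2 - g^2 + 5*sqrt(2)*g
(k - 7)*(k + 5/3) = k^2 - 16*k/3 - 35/3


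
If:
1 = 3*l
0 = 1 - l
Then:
No Solution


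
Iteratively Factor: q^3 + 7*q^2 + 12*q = (q + 3)*(q^2 + 4*q) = q*(q + 3)*(q + 4)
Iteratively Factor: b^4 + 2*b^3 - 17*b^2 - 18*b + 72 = (b + 4)*(b^3 - 2*b^2 - 9*b + 18) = (b - 3)*(b + 4)*(b^2 + b - 6) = (b - 3)*(b + 3)*(b + 4)*(b - 2)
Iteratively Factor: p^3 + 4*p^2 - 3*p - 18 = (p + 3)*(p^2 + p - 6) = (p - 2)*(p + 3)*(p + 3)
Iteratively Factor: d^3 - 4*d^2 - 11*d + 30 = (d - 5)*(d^2 + d - 6) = (d - 5)*(d - 2)*(d + 3)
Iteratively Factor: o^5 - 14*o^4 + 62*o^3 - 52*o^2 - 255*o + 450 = (o + 2)*(o^4 - 16*o^3 + 94*o^2 - 240*o + 225) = (o - 3)*(o + 2)*(o^3 - 13*o^2 + 55*o - 75) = (o - 5)*(o - 3)*(o + 2)*(o^2 - 8*o + 15) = (o - 5)*(o - 3)^2*(o + 2)*(o - 5)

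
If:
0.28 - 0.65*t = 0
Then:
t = 0.43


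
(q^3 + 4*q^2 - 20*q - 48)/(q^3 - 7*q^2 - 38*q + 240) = (q^2 - 2*q - 8)/(q^2 - 13*q + 40)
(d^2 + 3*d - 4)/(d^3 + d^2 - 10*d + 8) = 1/(d - 2)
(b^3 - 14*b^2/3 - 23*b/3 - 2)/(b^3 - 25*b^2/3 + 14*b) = (3*b^2 + 4*b + 1)/(b*(3*b - 7))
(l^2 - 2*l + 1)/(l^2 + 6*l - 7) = (l - 1)/(l + 7)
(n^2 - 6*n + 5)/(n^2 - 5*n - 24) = (-n^2 + 6*n - 5)/(-n^2 + 5*n + 24)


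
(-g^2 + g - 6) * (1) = -g^2 + g - 6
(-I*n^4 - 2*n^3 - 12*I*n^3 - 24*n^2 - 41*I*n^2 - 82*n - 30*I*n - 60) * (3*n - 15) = -3*I*n^5 - 6*n^4 - 21*I*n^4 - 42*n^3 + 57*I*n^3 + 114*n^2 + 525*I*n^2 + 1050*n + 450*I*n + 900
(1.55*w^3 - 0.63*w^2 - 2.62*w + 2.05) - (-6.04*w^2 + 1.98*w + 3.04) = 1.55*w^3 + 5.41*w^2 - 4.6*w - 0.99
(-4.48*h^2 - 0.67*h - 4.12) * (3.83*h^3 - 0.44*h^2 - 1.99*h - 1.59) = -17.1584*h^5 - 0.5949*h^4 - 6.5696*h^3 + 10.2693*h^2 + 9.2641*h + 6.5508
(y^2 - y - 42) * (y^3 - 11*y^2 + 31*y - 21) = y^5 - 12*y^4 + 410*y^2 - 1281*y + 882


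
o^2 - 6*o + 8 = (o - 4)*(o - 2)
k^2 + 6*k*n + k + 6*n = (k + 1)*(k + 6*n)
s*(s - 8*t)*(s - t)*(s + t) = s^4 - 8*s^3*t - s^2*t^2 + 8*s*t^3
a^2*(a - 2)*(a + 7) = a^4 + 5*a^3 - 14*a^2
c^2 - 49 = (c - 7)*(c + 7)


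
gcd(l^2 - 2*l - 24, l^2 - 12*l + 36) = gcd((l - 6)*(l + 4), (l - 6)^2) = l - 6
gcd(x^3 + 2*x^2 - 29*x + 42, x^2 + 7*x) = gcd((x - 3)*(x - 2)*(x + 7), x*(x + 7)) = x + 7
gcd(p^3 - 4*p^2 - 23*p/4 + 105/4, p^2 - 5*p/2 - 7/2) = p - 7/2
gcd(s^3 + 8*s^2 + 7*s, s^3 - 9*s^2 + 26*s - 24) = 1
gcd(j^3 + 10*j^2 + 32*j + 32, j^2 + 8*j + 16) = j^2 + 8*j + 16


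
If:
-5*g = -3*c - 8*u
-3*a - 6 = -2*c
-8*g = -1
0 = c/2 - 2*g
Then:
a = -5/3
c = 1/2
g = 1/8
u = -7/64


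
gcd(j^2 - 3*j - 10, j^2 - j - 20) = j - 5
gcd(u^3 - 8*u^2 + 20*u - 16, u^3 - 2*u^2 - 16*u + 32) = u^2 - 6*u + 8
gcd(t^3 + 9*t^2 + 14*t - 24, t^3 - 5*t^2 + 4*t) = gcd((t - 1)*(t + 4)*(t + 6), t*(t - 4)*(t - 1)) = t - 1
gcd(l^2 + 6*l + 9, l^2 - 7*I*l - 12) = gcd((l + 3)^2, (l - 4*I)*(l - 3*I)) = 1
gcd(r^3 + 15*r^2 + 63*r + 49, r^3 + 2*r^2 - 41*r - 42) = r^2 + 8*r + 7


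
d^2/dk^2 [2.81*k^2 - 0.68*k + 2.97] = 5.62000000000000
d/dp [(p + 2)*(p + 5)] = 2*p + 7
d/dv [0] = 0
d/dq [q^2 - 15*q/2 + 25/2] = 2*q - 15/2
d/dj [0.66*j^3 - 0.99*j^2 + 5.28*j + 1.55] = 1.98*j^2 - 1.98*j + 5.28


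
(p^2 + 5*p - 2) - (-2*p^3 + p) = 2*p^3 + p^2 + 4*p - 2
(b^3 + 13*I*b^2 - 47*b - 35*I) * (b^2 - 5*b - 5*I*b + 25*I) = b^5 - 5*b^4 + 8*I*b^4 + 18*b^3 - 40*I*b^3 - 90*b^2 + 200*I*b^2 - 175*b - 1000*I*b + 875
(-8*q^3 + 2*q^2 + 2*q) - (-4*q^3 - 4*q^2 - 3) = -4*q^3 + 6*q^2 + 2*q + 3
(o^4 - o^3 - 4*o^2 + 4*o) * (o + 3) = o^5 + 2*o^4 - 7*o^3 - 8*o^2 + 12*o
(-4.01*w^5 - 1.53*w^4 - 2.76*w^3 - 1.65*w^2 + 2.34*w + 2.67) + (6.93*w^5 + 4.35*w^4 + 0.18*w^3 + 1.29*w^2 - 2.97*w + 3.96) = 2.92*w^5 + 2.82*w^4 - 2.58*w^3 - 0.36*w^2 - 0.63*w + 6.63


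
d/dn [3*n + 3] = 3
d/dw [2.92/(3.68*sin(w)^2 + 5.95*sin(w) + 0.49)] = -(21.4912*sin(w) + 17.374)*cos(w)/(3.68*sin(w)^2 + 5.95*sin(w) + 0.49)^2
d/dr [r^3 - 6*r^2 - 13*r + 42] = 3*r^2 - 12*r - 13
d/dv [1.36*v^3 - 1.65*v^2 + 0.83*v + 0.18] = 4.08*v^2 - 3.3*v + 0.83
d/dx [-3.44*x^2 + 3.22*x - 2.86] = 3.22 - 6.88*x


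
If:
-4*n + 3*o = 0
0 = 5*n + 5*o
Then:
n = 0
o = 0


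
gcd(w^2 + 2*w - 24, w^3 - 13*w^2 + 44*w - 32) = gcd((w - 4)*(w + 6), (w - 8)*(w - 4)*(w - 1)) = w - 4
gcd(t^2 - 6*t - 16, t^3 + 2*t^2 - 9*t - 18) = t + 2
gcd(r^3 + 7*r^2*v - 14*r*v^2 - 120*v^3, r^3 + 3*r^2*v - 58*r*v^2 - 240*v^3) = r^2 + 11*r*v + 30*v^2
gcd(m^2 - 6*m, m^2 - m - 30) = m - 6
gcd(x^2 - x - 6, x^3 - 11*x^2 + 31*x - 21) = x - 3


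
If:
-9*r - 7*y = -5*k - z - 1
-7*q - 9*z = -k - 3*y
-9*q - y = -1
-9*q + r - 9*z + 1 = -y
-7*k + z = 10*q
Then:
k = -39/422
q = 921/13082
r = -2863/13082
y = 4793/13082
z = 747/13082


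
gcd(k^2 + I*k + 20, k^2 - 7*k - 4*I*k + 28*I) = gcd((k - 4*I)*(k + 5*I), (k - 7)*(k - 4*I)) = k - 4*I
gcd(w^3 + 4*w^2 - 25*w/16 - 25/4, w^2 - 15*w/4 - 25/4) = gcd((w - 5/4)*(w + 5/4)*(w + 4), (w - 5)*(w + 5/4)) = w + 5/4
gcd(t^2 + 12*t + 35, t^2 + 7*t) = t + 7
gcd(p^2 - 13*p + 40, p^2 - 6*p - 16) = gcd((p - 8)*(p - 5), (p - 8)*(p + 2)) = p - 8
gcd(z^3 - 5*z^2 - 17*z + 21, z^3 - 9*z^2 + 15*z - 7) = z^2 - 8*z + 7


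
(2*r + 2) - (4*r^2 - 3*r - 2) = -4*r^2 + 5*r + 4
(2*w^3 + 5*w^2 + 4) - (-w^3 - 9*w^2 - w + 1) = 3*w^3 + 14*w^2 + w + 3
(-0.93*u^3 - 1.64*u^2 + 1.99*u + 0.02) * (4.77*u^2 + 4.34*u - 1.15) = -4.4361*u^5 - 11.859*u^4 + 3.4442*u^3 + 10.618*u^2 - 2.2017*u - 0.023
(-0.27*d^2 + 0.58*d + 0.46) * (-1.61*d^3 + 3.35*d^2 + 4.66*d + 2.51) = 0.4347*d^5 - 1.8383*d^4 - 0.0558000000000003*d^3 + 3.5661*d^2 + 3.5994*d + 1.1546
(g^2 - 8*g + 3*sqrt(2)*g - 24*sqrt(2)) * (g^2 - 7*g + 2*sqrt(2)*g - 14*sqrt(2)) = g^4 - 15*g^3 + 5*sqrt(2)*g^3 - 75*sqrt(2)*g^2 + 68*g^2 - 180*g + 280*sqrt(2)*g + 672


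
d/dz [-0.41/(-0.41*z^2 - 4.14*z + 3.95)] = (-0.3362*z - 1.6974)/(0.41*z^2 + 4.14*z - 3.95)^2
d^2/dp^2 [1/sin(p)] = (cos(p)^2 + 1)/sin(p)^3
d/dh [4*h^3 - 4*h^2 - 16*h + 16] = 12*h^2 - 8*h - 16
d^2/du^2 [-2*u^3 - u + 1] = -12*u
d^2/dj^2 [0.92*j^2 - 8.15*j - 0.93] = 1.84000000000000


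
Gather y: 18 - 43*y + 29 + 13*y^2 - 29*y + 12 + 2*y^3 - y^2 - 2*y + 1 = 2*y^3 + 12*y^2 - 74*y + 60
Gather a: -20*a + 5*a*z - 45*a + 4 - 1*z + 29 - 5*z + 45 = a*(5*z - 65) - 6*z + 78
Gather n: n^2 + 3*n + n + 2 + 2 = n^2 + 4*n + 4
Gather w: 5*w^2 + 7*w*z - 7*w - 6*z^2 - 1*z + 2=5*w^2 + w*(7*z - 7) - 6*z^2 - z + 2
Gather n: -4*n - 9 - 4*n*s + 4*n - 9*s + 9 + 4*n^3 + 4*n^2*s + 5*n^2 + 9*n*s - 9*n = 4*n^3 + n^2*(4*s + 5) + n*(5*s - 9) - 9*s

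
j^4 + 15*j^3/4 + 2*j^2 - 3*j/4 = j*(j - 1/4)*(j + 1)*(j + 3)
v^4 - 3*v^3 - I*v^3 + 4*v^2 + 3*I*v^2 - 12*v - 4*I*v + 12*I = (v - 3)*(v - 2*I)*(v - I)*(v + 2*I)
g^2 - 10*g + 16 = (g - 8)*(g - 2)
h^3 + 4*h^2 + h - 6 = (h - 1)*(h + 2)*(h + 3)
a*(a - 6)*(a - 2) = a^3 - 8*a^2 + 12*a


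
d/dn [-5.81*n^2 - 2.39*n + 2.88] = -11.62*n - 2.39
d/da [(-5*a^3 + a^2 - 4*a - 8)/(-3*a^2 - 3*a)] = (5*a^4 + 10*a^3 - 5*a^2 - 16*a - 8)/(3*a^2*(a^2 + 2*a + 1))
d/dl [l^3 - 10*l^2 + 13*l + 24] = 3*l^2 - 20*l + 13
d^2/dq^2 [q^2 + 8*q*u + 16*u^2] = 2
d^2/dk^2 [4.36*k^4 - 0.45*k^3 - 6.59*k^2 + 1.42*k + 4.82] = 52.32*k^2 - 2.7*k - 13.18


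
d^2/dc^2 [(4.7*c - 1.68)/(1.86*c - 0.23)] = -7.602936/(1.86*c - 0.23)^3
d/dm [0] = 0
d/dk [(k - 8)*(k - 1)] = 2*k - 9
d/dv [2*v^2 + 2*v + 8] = 4*v + 2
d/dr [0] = 0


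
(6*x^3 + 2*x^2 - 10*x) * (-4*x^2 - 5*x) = -24*x^5 - 38*x^4 + 30*x^3 + 50*x^2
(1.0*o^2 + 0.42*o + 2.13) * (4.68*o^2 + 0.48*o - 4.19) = 4.68*o^4 + 2.4456*o^3 + 5.98*o^2 - 0.7374*o - 8.9247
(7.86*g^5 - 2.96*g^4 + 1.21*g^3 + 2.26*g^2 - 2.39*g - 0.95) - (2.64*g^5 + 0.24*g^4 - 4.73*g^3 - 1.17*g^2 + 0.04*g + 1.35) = 5.22*g^5 - 3.2*g^4 + 5.94*g^3 + 3.43*g^2 - 2.43*g - 2.3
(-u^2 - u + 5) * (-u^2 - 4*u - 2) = u^4 + 5*u^3 + u^2 - 18*u - 10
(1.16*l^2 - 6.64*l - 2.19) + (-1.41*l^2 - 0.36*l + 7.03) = -0.25*l^2 - 7.0*l + 4.84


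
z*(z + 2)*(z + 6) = z^3 + 8*z^2 + 12*z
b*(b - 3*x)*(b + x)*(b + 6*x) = b^4 + 4*b^3*x - 15*b^2*x^2 - 18*b*x^3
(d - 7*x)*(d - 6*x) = d^2 - 13*d*x + 42*x^2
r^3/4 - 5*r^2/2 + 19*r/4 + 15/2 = (r/4 + 1/4)*(r - 6)*(r - 5)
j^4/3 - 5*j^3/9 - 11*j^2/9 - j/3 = j*(j/3 + 1/3)*(j - 3)*(j + 1/3)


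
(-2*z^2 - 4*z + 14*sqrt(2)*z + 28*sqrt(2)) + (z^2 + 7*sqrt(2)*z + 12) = -z^2 - 4*z + 21*sqrt(2)*z + 12 + 28*sqrt(2)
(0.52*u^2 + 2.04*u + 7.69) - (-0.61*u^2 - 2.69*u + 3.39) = 1.13*u^2 + 4.73*u + 4.3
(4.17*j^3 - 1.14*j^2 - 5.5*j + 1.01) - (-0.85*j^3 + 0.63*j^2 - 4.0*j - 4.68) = 5.02*j^3 - 1.77*j^2 - 1.5*j + 5.69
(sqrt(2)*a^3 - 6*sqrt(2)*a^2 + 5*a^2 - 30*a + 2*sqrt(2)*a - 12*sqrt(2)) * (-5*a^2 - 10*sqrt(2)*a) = -5*sqrt(2)*a^5 - 45*a^4 + 30*sqrt(2)*a^4 - 60*sqrt(2)*a^3 + 270*a^3 - 40*a^2 + 360*sqrt(2)*a^2 + 240*a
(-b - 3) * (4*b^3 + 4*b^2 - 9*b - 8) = -4*b^4 - 16*b^3 - 3*b^2 + 35*b + 24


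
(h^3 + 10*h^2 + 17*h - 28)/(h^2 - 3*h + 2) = (h^2 + 11*h + 28)/(h - 2)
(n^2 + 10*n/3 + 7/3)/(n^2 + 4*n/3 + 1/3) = (3*n + 7)/(3*n + 1)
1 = 1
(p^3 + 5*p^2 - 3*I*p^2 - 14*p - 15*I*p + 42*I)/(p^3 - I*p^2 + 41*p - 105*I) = (p^2 + 5*p - 14)/(p^2 + 2*I*p + 35)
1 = 1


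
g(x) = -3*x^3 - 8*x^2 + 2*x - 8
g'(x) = -9*x^2 - 16*x + 2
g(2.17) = -71.99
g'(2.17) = -75.10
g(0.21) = -7.96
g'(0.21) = -1.76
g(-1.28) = -17.38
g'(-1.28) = 7.73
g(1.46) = -31.47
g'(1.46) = -40.54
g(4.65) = -473.31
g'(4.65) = -267.00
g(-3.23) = 3.17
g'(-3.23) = -40.22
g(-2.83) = -9.74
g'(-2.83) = -24.80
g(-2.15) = -19.46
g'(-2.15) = -5.20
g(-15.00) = 8287.00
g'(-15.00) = -1783.00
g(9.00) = -2825.00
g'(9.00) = -871.00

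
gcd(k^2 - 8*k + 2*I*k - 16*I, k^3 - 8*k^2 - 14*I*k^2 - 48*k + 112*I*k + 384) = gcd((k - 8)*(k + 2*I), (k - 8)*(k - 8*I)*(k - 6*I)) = k - 8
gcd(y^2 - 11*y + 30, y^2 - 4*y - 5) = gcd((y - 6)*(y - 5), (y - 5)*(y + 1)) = y - 5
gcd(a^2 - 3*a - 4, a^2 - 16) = a - 4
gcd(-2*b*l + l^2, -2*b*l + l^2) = 2*b*l - l^2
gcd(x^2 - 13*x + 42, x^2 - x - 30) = x - 6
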